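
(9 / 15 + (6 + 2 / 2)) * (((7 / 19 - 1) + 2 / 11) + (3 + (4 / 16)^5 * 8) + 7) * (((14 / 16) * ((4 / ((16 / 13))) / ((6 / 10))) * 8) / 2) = 23268427 / 16896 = 1377.16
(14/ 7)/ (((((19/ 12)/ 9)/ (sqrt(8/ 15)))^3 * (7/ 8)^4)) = 18345885696 * sqrt(30)/ 411711475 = 244.07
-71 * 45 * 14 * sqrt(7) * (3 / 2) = -67095 * sqrt(7) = -177516.68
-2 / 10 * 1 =-0.20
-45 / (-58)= 45 / 58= 0.78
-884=-884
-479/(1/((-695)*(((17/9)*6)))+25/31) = -594.05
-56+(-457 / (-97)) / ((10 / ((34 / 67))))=-1811951 / 32495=-55.76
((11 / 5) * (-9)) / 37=-99 / 185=-0.54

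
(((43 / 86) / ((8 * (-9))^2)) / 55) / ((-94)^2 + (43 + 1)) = 1 / 5063731200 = 0.00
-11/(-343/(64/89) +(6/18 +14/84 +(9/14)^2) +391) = 3136/24253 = 0.13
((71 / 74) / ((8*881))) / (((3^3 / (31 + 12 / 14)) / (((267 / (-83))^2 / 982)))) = 125413193 / 74094262974816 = 0.00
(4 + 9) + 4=17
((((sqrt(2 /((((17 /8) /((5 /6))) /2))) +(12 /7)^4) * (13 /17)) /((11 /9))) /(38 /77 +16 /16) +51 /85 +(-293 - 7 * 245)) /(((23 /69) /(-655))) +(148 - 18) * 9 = 528217677327 /134113 - 429156 * sqrt(255) /6647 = 3937570.60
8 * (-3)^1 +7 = -17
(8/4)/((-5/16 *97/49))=-1568/485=-3.23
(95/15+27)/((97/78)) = 2600/97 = 26.80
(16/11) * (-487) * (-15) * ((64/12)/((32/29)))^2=8191340/33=248222.42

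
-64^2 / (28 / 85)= -87040 / 7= -12434.29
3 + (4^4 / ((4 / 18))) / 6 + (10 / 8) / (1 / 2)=395 / 2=197.50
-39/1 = -39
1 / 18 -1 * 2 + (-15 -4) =-377 / 18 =-20.94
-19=-19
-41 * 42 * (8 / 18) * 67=-153832 / 3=-51277.33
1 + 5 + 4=10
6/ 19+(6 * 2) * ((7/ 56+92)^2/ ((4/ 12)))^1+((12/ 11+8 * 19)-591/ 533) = 544838022269/ 1782352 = 305684.86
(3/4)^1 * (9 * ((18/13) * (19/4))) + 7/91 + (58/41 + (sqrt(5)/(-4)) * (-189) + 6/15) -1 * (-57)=2202053/21320 + 189 * sqrt(5)/4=208.94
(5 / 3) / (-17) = -5 / 51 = -0.10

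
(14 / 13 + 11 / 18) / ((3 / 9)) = 395 / 78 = 5.06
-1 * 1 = -1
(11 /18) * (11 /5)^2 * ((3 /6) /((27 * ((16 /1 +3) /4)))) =1331 /115425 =0.01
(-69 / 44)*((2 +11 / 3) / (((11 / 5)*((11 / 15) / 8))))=-58650 / 1331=-44.06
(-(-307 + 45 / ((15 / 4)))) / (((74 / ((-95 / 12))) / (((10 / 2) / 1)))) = -140125 / 888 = -157.80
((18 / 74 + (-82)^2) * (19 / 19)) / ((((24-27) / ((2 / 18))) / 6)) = -497594 / 333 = -1494.28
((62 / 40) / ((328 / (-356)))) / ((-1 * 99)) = 2759 / 162360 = 0.02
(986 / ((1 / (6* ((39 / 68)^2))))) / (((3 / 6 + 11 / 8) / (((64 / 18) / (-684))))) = -78416 / 14535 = -5.39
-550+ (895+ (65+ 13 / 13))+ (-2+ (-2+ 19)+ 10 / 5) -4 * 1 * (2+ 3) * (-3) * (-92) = -5092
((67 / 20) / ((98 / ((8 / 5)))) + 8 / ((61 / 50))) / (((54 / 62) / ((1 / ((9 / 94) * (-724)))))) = -719884759 / 6573259350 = -0.11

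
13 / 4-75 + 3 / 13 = -3719 / 52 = -71.52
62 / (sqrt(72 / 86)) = 31 * sqrt(43) / 3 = 67.76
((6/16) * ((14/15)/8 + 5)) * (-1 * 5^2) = -47.97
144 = 144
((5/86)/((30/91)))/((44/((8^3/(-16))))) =-182/1419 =-0.13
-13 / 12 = -1.08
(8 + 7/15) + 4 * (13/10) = 41/3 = 13.67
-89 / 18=-4.94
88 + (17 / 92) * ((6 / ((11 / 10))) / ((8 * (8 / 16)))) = 88.25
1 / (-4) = -1 / 4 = -0.25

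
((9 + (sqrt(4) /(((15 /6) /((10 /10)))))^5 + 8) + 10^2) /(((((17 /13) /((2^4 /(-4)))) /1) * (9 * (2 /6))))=-19065748 /159375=-119.63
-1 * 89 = -89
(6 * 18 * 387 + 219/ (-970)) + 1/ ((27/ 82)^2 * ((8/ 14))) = 29566459819/ 707130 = 41811.92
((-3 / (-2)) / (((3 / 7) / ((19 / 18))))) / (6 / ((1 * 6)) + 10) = 0.34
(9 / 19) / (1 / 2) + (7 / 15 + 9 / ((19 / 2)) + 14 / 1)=4663 / 285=16.36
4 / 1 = 4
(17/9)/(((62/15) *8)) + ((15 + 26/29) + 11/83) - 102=-307710221/3581616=-85.91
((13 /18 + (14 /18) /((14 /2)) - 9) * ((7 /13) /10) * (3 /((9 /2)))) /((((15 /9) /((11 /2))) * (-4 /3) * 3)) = 3773 /15600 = 0.24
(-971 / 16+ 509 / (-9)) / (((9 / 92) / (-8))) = 776618 / 81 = 9587.88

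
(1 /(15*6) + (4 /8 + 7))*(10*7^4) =1623076 /9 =180341.78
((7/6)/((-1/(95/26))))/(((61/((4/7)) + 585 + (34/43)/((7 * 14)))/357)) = -166737445/75791781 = -2.20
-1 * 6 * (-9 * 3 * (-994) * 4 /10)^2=-17286677856 /25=-691467114.24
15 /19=0.79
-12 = -12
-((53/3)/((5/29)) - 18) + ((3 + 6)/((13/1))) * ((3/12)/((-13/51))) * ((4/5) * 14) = -233401/2535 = -92.07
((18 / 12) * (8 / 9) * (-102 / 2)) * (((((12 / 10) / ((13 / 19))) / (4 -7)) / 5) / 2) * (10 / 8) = 323 / 65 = 4.97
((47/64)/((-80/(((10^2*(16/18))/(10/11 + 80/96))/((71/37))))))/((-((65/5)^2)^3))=19129/378344596656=0.00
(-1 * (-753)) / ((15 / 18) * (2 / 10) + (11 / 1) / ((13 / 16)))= 58734 / 1069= 54.94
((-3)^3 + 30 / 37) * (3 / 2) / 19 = -153 / 74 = -2.07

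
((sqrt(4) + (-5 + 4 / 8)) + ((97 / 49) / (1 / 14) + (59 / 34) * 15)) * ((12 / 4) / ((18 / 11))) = 33539 / 357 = 93.95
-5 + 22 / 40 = -89 / 20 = -4.45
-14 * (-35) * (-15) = -7350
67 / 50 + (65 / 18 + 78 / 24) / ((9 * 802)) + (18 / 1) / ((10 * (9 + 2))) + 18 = 1393762673 / 71458200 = 19.50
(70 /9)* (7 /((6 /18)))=490 /3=163.33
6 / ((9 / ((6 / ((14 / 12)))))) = 24 / 7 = 3.43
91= 91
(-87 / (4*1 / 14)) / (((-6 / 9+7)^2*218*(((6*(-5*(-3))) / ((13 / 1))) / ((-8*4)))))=0.16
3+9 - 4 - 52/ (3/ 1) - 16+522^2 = 817376/ 3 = 272458.67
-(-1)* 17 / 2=17 / 2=8.50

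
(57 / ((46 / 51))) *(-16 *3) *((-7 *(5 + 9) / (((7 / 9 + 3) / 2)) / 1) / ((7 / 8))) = 4136832 / 23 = 179862.26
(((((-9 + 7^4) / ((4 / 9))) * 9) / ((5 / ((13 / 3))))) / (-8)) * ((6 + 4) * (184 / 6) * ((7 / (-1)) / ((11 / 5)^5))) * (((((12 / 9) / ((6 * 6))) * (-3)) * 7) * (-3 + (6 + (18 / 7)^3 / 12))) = -846515718750 / 1127357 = -750885.23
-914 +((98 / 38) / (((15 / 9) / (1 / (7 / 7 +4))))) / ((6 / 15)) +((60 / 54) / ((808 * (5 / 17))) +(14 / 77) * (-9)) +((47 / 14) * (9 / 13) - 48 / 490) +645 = -647764721431 / 2420357940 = -267.63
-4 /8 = -1 /2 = -0.50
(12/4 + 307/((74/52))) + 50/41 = 333663/1517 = 219.95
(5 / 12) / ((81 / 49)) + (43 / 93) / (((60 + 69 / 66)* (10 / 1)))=51153677 / 202336380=0.25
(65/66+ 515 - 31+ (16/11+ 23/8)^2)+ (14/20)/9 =175566869/348480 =503.81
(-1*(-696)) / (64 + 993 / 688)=478848 / 45025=10.64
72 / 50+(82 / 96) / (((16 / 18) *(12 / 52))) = 17933 / 3200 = 5.60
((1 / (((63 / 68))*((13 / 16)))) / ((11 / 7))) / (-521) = -1088 / 670527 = -0.00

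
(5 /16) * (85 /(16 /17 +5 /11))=79475 /4176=19.03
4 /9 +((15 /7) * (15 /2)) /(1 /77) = 22283 /18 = 1237.94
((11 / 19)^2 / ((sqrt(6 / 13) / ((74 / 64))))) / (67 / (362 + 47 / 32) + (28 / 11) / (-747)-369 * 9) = -47541724131 * sqrt(78) / 2444226669937216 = -0.00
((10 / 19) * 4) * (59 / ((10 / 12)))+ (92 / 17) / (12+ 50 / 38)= 149.46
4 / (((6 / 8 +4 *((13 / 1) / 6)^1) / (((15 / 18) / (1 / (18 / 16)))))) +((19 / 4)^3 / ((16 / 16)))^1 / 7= 795227 / 50624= 15.71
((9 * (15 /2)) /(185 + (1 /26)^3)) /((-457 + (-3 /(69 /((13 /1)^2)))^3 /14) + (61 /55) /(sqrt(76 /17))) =-480108041684909625487500 /638630497238182127944636289 - 28872170743765248900 * sqrt(323) /638630497238182127944636289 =-0.00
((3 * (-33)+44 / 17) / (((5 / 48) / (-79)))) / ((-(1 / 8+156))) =-49720704 / 106165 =-468.33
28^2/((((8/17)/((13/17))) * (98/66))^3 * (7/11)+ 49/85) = 1181145691440/1599930119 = 738.25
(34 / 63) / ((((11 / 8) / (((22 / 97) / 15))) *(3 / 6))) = 1088 / 91665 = 0.01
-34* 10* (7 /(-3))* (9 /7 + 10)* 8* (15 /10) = 107440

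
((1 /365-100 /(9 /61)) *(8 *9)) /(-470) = 8905964 /85775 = 103.83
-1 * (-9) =9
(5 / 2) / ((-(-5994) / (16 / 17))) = 20 / 50949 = 0.00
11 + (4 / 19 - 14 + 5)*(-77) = 13068 / 19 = 687.79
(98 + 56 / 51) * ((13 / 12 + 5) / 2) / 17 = 184471 / 10404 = 17.73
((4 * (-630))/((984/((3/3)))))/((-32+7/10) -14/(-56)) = 700/8487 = 0.08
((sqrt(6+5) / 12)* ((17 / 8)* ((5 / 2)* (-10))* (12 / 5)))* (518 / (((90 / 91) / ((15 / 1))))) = -2003365* sqrt(11) / 24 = -276850.42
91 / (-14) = -13 / 2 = -6.50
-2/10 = -1/5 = -0.20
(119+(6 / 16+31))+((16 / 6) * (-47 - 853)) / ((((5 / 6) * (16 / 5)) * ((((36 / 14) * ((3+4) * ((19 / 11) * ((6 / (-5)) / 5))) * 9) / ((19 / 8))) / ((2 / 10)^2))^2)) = 252569231 / 1679616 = 150.37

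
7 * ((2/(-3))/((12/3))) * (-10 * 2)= 70/3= 23.33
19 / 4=4.75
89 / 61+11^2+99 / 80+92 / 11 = 132.06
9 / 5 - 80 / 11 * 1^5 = -5.47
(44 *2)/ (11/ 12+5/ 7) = 7392/ 137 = 53.96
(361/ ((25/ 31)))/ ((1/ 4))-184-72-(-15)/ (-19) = 728541/ 475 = 1533.77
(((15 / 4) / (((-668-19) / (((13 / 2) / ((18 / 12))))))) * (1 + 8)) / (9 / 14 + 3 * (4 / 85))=-0.27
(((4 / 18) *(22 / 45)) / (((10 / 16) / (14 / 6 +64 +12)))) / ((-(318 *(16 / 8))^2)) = -1034 / 30716415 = -0.00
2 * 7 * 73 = 1022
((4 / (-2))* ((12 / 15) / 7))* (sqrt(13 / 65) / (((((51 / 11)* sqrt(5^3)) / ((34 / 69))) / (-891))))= 17424 / 20125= 0.87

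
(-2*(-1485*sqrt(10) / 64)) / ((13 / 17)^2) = 429165*sqrt(10) / 5408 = 250.95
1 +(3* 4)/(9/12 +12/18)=161/17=9.47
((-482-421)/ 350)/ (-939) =43/ 15650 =0.00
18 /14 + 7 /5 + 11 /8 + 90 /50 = 5.86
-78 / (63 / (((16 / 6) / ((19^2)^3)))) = -208 / 2963890503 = -0.00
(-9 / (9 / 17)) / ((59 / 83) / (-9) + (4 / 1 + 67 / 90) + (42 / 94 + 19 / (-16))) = -15916080 / 3674527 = -4.33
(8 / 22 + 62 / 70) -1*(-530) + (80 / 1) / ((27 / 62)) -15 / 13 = 96459256 / 135135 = 713.80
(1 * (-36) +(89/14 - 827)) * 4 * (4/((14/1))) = -47972/49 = -979.02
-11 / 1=-11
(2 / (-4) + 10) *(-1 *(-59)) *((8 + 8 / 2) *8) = 53808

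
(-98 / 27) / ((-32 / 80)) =245 / 27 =9.07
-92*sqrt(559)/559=-3.89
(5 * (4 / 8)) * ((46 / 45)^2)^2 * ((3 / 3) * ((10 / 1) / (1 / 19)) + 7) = 441029416 / 820125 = 537.76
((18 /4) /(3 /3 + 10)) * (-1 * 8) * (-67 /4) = 603 /11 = 54.82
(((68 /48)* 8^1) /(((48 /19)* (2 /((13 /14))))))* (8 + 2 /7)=121771 /7056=17.26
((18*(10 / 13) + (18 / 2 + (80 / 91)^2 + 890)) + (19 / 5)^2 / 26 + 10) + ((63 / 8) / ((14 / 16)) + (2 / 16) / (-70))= 3091040941 / 3312400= 933.17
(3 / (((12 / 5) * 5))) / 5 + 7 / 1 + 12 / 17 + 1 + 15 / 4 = 1063 / 85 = 12.51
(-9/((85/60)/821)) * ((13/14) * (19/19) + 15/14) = -177336/17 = -10431.53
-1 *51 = -51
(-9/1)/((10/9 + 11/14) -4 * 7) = 1134/3289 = 0.34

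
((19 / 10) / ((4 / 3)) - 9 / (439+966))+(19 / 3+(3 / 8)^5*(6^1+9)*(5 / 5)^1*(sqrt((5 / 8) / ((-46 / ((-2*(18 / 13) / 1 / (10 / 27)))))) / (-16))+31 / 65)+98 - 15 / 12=46018529 / 438360 - 32805*sqrt(1794) / 627048448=104.98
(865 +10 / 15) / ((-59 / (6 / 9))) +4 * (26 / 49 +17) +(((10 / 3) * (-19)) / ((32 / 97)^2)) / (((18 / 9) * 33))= 5033485945 / 97692672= 51.52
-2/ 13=-0.15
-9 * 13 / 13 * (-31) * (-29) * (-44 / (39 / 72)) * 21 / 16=862625.08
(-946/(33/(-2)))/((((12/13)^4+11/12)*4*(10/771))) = 1893765666/2815015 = 672.74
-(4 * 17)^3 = -314432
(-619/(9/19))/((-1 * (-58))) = -11761/522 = -22.53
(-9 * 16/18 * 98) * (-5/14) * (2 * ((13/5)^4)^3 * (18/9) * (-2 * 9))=-93937879213843392/48828125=-1923847766.30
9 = 9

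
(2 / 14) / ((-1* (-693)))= 0.00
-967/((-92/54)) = 26109/46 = 567.59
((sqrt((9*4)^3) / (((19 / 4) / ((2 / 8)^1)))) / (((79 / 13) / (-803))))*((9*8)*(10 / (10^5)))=-10146708 / 938125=-10.82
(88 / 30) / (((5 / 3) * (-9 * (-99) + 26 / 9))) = 396 / 201125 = 0.00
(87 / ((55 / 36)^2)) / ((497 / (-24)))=-2706048 / 1503425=-1.80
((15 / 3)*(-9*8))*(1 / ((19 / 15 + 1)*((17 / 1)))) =-2700 / 289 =-9.34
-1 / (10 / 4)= -2 / 5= -0.40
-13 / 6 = -2.17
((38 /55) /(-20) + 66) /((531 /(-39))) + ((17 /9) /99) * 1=-12684481 /2628450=-4.83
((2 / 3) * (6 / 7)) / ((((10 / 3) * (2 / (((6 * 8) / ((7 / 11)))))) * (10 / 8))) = 6336 / 1225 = 5.17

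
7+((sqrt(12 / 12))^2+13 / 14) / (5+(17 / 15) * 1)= 9421 / 1288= 7.31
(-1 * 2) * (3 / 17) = -6 / 17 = -0.35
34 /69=0.49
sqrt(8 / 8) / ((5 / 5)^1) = 1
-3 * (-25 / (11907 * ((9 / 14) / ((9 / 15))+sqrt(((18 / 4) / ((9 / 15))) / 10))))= 125 / 7371 - 25 * sqrt(3) / 3159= 0.00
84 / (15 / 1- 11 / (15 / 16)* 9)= -140 / 151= -0.93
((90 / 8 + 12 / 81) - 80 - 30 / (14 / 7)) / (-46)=9029 / 4968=1.82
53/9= 5.89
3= 3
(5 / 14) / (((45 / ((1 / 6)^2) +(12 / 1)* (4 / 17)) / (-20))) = -425 / 96558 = -0.00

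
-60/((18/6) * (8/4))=-10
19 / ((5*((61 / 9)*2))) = 171 / 610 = 0.28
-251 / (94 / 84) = -10542 / 47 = -224.30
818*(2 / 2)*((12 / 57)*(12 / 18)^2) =13088 / 171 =76.54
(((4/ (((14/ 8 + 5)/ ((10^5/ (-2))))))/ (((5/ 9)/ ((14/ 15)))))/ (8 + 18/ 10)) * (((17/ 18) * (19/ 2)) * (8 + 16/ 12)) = -103360000/ 243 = -425349.79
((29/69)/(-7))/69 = -29/33327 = -0.00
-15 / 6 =-5 / 2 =-2.50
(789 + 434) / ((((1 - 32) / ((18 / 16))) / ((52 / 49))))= -143091 / 3038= -47.10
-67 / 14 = -4.79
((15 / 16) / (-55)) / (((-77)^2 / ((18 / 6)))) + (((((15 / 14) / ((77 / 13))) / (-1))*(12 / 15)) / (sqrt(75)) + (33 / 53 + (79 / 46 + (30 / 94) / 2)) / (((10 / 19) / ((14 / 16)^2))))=869553146821 / 239141898688 -26*sqrt(3) / 2695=3.62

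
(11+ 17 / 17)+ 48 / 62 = 12.77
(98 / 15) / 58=49 / 435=0.11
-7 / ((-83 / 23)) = 161 / 83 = 1.94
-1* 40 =-40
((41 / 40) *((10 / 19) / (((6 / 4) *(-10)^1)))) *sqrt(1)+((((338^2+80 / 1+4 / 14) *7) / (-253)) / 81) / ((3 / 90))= -3041119357 / 2595780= -1171.56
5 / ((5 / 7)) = 7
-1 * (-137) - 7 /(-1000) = 137007 /1000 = 137.01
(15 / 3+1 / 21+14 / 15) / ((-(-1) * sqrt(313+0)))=628 * sqrt(313) / 32865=0.34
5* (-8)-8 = -48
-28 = -28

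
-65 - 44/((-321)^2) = -6697709/103041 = -65.00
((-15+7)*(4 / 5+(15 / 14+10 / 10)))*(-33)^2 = -875556 / 35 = -25015.89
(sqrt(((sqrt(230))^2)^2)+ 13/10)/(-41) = -2313/410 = -5.64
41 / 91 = 0.45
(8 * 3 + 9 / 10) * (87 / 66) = 7221 / 220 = 32.82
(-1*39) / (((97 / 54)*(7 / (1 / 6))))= -351 / 679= -0.52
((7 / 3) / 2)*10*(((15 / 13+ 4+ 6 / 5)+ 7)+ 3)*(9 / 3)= 7441 / 13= 572.38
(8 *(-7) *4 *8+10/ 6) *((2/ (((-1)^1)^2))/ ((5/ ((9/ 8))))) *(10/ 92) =-16113/ 184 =-87.57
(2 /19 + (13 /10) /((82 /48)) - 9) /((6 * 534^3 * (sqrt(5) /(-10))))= 31681 * sqrt(5) /1779313557240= 0.00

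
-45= -45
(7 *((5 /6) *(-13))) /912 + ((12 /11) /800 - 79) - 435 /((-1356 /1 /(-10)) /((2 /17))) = -229694346433 /2890720800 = -79.46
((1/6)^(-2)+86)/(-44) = -2.77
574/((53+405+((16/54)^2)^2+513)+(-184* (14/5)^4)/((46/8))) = -190654458750/330785981717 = -0.58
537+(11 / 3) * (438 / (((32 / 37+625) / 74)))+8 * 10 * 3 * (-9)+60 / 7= -230916661 / 162099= -1424.54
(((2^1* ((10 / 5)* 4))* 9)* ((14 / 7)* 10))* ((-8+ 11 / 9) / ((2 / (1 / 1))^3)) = -2440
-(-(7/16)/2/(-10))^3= -0.00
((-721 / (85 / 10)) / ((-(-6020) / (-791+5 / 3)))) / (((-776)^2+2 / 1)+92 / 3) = 0.00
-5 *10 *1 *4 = -200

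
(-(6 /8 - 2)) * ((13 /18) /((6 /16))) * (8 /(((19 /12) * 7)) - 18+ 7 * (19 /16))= -1240135 /57456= -21.58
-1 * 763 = -763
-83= -83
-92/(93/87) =-2668/31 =-86.06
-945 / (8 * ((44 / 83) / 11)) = -78435 / 32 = -2451.09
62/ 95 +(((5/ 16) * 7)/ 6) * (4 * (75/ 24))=5.21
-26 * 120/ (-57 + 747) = -104/ 23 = -4.52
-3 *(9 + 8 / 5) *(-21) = 3339 / 5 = 667.80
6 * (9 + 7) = 96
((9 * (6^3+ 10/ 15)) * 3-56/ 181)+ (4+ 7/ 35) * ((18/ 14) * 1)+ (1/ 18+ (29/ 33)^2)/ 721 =2773666045127/ 473718630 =5855.09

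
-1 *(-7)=7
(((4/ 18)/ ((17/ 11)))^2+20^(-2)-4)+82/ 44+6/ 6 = -114657901/ 102999600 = -1.11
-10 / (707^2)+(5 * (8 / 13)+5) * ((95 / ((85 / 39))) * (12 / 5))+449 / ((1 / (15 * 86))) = 4928977998796 / 8497433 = 580054.94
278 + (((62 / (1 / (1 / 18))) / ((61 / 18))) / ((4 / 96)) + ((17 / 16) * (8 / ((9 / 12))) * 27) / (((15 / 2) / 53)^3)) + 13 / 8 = 19816972847 / 183000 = 108289.47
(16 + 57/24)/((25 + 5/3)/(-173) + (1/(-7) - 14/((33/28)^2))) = -193860513/109468904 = -1.77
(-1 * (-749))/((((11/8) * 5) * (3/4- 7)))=-17.43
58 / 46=1.26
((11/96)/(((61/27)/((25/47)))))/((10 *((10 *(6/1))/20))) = 0.00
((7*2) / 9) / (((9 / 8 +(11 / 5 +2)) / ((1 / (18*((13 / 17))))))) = 4760 / 224289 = 0.02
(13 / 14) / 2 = 13 / 28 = 0.46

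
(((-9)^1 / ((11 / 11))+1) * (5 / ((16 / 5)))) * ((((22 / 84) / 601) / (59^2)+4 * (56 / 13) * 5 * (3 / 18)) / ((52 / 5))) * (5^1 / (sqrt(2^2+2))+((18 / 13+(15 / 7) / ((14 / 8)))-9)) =47155506151125 / 427533985424-3417065663125 * sqrt(6) / 237593455008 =75.07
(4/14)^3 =8/343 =0.02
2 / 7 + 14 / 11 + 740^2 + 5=42165705 / 77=547606.56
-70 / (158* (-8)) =35 / 632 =0.06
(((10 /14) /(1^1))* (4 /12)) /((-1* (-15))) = 1 /63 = 0.02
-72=-72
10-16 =-6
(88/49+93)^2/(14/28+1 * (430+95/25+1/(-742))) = 20.69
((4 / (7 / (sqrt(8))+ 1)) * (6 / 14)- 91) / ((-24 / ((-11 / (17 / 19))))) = -5478517 / 117096+ 209 * sqrt(2) / 697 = -46.36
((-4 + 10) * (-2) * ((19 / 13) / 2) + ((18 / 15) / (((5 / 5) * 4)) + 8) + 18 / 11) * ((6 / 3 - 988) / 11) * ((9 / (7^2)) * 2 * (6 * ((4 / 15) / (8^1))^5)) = -822817 / 86711625000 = -0.00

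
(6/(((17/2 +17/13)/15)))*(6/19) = 936/323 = 2.90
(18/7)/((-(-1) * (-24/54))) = -81/14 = -5.79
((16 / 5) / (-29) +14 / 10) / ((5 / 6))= 1122 / 725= 1.55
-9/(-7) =9/7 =1.29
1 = 1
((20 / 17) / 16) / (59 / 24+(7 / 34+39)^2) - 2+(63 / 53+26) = 2851134201 / 113190881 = 25.19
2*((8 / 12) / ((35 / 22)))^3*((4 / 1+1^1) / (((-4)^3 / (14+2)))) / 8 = -5324 / 231525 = -0.02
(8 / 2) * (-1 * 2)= -8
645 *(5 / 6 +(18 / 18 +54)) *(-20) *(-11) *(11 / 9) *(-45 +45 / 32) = -6754144375 / 16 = -422134023.44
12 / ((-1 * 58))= -6 / 29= -0.21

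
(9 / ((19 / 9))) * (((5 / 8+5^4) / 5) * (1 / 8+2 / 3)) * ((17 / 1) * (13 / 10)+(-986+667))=-80243163 / 640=-125379.94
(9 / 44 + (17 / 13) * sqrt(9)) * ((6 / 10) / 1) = 7083 / 2860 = 2.48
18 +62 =80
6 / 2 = 3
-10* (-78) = 780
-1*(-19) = 19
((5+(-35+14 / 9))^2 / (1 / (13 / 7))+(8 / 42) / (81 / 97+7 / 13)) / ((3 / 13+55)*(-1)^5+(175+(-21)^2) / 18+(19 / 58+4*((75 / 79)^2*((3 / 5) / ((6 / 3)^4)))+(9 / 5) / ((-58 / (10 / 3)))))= -3472216398190748 / 47712262687929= -72.77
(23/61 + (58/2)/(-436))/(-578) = -8259/15372488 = -0.00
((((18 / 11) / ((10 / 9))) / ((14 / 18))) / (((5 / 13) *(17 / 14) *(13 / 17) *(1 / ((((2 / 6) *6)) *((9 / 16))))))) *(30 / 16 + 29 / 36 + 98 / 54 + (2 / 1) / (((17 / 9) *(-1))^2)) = 76693473 / 2543200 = 30.16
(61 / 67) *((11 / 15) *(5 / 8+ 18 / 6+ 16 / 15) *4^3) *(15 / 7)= 3022184 / 7035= 429.59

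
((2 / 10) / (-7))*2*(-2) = 4 / 35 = 0.11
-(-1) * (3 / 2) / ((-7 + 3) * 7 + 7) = -1 / 14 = -0.07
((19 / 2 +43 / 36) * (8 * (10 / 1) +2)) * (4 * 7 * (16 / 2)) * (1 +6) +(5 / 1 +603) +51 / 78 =321903865 / 234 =1375657.54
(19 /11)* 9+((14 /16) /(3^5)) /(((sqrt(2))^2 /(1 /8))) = 5318861 /342144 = 15.55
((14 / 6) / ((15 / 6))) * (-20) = -56 / 3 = -18.67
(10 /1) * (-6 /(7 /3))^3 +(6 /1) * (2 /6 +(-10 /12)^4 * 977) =196995431 /74088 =2658.94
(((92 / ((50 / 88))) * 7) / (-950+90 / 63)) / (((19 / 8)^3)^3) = -1663897174016 / 3347884864457125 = -0.00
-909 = -909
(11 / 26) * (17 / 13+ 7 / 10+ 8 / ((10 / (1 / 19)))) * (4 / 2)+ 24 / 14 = 775171 / 224770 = 3.45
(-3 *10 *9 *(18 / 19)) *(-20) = 97200 / 19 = 5115.79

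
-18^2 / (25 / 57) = -18468 / 25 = -738.72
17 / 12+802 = 9641 / 12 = 803.42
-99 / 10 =-9.90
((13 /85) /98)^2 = 169 /69388900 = 0.00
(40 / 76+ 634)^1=12056 / 19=634.53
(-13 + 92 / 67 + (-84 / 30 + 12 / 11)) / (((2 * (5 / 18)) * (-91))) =442287 / 1676675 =0.26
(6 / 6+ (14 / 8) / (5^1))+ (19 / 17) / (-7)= 2833 / 2380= 1.19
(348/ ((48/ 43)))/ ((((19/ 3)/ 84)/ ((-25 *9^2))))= -159086025/ 19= -8372948.68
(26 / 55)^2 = 676 / 3025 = 0.22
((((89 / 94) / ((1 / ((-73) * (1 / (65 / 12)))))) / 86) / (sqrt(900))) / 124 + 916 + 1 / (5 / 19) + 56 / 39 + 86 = 492213802949 / 488677800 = 1007.24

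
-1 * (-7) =7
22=22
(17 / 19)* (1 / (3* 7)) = 17 / 399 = 0.04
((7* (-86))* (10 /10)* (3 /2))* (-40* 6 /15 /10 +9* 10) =-399126 /5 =-79825.20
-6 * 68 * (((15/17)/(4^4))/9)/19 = -5/608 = -0.01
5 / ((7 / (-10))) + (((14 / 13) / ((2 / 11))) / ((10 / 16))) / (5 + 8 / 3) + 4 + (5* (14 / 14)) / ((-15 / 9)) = -51349 / 10465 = -4.91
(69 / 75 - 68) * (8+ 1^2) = -15093 / 25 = -603.72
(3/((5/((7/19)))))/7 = 3/95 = 0.03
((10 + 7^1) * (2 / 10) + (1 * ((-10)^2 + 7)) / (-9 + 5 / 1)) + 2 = -427 / 20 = -21.35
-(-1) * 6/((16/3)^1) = 9/8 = 1.12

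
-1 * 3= -3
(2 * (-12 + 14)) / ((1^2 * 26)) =2 / 13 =0.15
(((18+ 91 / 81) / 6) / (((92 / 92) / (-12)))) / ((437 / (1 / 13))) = -3098 / 460161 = -0.01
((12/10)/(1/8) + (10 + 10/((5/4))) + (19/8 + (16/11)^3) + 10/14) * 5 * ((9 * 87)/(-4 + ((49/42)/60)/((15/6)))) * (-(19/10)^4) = 11556944037458181/26780784800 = 431538.66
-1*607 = -607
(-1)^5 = -1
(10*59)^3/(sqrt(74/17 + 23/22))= 205379000*sqrt(755106)/2019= 88394181.05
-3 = -3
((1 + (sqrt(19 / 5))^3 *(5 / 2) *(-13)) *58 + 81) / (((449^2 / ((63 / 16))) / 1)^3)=34756533 / 33561239651470544896 - 1791086661 *sqrt(95) / 167806198257352724480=-0.00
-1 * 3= -3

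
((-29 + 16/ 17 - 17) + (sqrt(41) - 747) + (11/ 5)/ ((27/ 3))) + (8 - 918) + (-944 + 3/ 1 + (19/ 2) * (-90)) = -2675828/ 765 + sqrt(41) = -3491.41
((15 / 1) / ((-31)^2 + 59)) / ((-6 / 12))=-1 / 34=-0.03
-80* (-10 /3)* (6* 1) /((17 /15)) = 1411.76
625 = 625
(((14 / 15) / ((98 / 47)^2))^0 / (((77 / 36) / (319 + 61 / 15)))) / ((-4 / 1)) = -14538 / 385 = -37.76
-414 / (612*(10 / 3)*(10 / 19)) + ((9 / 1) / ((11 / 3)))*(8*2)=1454379 / 37400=38.89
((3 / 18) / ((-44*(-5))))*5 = 1 / 264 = 0.00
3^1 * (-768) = -2304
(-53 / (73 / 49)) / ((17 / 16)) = -41552 / 1241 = -33.48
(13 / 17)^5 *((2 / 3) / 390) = 28561 / 63893565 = 0.00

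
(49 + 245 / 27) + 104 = 4376 / 27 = 162.07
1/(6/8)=1.33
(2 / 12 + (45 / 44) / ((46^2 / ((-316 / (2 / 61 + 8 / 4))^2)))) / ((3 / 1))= 3179809207 / 805256496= 3.95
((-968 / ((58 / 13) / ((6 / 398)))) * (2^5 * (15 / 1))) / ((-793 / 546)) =380540160 / 352031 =1080.98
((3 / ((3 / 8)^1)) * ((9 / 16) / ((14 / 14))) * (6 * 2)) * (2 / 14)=7.71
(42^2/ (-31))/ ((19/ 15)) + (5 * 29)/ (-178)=-4795285/ 104842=-45.74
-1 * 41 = -41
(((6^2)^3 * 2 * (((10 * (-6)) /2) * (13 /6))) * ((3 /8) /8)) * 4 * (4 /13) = -349920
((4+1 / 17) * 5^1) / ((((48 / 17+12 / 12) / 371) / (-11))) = -281589 / 13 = -21660.69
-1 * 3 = -3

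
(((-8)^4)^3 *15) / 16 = 64424509440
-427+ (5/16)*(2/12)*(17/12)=-491819/1152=-426.93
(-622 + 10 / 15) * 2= -3728 / 3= -1242.67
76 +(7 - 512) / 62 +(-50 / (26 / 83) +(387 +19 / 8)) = 959509 / 3224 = 297.61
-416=-416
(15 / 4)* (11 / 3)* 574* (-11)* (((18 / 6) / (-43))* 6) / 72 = 173635 / 344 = 504.75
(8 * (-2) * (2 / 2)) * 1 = -16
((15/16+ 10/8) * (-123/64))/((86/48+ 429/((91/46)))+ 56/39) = -0.02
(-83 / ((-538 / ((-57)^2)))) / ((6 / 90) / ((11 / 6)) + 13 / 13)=260205 / 538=483.65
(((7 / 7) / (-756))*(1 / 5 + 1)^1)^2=1 / 396900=0.00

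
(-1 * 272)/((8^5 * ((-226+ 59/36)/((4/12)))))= 51/4135424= 0.00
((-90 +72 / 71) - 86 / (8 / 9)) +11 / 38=-1000669 / 5396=-185.45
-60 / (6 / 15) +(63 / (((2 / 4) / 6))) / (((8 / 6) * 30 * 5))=-7311 / 50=-146.22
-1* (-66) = 66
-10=-10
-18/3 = -6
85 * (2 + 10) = 1020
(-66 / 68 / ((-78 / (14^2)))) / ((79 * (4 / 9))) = 4851 / 69836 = 0.07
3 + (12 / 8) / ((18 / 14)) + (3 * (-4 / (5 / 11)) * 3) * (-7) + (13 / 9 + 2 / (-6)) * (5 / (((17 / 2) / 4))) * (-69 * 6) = -267131 / 510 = -523.79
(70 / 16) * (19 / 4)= 665 / 32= 20.78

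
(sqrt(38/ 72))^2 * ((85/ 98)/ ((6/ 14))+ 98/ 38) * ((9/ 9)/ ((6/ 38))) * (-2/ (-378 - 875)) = 69787/ 2841804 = 0.02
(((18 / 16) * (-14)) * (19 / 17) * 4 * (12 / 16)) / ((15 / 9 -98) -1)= 10773 / 19856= 0.54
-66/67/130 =-33/4355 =-0.01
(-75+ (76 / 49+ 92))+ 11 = 1448 / 49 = 29.55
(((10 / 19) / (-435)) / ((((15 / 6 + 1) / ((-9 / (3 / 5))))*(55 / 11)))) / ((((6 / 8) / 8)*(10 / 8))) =512 / 57855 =0.01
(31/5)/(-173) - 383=-331326/865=-383.04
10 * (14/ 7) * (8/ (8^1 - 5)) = 160/ 3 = 53.33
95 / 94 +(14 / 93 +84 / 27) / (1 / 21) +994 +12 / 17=158156675 / 148614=1064.21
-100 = -100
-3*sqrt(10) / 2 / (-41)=3*sqrt(10) / 82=0.12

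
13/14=0.93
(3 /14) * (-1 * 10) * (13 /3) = -65 /7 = -9.29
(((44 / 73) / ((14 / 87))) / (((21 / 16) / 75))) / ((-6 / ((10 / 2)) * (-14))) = 12.74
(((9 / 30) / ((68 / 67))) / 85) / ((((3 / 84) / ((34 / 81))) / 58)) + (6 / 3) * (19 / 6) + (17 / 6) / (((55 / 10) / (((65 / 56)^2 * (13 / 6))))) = 8081213359 / 791683200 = 10.21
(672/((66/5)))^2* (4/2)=627200/121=5183.47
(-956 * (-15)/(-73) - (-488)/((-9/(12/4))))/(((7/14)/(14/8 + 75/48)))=-1042033/438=-2379.07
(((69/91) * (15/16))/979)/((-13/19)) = -19665/18530512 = -0.00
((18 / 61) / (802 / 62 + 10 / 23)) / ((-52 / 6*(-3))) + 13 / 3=98294948 / 22679007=4.33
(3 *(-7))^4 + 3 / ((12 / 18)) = 388971 / 2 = 194485.50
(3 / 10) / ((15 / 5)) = 1 / 10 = 0.10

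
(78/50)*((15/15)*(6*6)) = 1404/25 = 56.16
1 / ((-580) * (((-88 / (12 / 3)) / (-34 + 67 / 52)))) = -1701 / 663520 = -0.00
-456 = -456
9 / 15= 3 / 5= 0.60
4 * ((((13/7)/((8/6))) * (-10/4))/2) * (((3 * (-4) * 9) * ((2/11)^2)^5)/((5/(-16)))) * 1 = -17252352/181561972207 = -0.00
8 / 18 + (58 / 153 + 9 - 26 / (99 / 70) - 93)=-170926 / 1683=-101.56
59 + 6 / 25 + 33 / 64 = 95609 / 1600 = 59.76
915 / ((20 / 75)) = 13725 / 4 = 3431.25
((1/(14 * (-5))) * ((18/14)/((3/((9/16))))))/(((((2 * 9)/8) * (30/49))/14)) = -7/200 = -0.04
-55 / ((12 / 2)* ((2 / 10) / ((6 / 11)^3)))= -900 / 121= -7.44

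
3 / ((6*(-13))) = -1 / 26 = -0.04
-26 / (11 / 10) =-23.64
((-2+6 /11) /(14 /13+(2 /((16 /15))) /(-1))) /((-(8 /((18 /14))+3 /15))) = -74880 /263857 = -0.28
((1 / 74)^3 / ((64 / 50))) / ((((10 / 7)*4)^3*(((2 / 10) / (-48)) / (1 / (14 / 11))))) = -1617 / 829898752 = -0.00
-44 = -44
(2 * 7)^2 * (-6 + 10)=784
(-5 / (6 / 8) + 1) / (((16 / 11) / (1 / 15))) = -0.26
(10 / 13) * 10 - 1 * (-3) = 139 / 13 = 10.69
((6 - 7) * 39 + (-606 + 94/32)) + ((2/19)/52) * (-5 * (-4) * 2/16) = -2537411/3952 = -642.06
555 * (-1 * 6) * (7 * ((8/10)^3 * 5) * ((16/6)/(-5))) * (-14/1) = -11139072/25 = -445562.88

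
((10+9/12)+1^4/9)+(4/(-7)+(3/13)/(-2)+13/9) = 38063/3276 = 11.62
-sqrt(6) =-2.45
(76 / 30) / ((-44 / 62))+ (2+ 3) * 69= 56336 / 165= 341.43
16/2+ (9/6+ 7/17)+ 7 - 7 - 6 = 133/34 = 3.91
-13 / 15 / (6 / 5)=-13 / 18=-0.72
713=713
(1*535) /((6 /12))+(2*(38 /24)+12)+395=8881 /6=1480.17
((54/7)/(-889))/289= -54/1798447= -0.00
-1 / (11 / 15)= -15 / 11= -1.36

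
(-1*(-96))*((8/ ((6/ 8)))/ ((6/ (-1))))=-512/ 3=-170.67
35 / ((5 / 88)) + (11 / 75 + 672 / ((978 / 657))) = 13051193 / 12225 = 1067.58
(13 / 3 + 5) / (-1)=-28 / 3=-9.33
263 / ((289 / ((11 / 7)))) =2893 / 2023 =1.43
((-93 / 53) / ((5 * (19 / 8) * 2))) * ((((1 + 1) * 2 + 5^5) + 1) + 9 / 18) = -1164546 / 5035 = -231.29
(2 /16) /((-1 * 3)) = -1 /24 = -0.04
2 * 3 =6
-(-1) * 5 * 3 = 15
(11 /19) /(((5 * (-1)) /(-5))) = 11 /19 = 0.58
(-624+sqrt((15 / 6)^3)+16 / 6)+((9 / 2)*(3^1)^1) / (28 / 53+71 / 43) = -18332377 / 29802+5*sqrt(10) / 4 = -611.19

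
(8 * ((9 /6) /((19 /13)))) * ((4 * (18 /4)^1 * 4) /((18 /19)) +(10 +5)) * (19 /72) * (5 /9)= 5915 /54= 109.54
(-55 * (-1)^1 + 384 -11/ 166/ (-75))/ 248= 5465561/ 3087600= 1.77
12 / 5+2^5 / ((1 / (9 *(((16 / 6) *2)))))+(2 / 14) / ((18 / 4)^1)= 484606 / 315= 1538.43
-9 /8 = -1.12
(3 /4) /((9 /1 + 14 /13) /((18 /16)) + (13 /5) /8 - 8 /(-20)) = 3510 /45313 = 0.08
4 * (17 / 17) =4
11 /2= 5.50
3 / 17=0.18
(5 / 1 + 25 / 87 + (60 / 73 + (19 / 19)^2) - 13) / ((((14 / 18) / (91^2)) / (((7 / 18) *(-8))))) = 1239235088 / 6351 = 195124.40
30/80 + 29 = 235/8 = 29.38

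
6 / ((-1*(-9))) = 2 / 3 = 0.67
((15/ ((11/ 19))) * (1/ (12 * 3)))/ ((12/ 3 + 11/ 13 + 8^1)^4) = 2713295/ 102669114372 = 0.00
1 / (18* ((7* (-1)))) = -1 / 126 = -0.01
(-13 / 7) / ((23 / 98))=-182 / 23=-7.91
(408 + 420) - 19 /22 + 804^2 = 14239349 /22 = 647243.14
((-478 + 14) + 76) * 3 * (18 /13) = -20952 /13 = -1611.69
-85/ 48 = -1.77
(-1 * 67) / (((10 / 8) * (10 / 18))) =-96.48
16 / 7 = 2.29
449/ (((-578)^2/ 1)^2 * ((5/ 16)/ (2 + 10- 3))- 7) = 4041/ 34878787142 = 0.00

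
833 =833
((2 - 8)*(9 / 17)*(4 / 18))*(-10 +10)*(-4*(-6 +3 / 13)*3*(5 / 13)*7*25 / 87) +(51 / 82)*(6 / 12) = 51 / 164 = 0.31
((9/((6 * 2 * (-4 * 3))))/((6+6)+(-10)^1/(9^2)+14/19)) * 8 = -1539/38824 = -0.04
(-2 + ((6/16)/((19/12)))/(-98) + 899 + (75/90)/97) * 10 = 4860356195/541842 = 8970.06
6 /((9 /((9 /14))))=3 /7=0.43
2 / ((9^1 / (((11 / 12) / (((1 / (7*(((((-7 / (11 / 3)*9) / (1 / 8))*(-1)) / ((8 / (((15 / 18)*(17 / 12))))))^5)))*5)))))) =939626753585625 / 959512576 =979275.08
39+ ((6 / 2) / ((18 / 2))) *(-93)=8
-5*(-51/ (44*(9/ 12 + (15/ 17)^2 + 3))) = 4913/ 3839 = 1.28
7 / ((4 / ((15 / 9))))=35 / 12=2.92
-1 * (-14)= 14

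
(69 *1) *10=690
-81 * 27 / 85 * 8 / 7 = -17496 / 595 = -29.41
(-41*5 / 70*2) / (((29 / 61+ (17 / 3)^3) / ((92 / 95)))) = -1553121 / 49954135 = -0.03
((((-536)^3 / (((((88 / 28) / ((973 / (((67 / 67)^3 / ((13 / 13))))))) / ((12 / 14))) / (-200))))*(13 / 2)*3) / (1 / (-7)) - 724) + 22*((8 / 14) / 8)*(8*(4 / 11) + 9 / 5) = -61356575943975413 / 55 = -1115574108072280.24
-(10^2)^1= -100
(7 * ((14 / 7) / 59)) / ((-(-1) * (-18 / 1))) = -7 / 531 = -0.01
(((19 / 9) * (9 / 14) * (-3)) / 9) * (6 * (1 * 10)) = -190 / 7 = -27.14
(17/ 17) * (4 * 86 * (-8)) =-2752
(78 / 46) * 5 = 195 / 23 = 8.48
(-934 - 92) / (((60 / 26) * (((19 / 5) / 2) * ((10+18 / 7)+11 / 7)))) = -16.55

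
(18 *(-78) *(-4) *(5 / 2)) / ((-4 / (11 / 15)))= -2574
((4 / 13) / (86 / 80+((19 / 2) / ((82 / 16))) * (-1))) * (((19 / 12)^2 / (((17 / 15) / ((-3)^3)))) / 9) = 740050 / 282217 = 2.62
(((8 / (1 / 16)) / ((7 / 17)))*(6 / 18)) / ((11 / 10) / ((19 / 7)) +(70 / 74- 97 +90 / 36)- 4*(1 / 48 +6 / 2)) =-30594560 / 31070837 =-0.98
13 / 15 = 0.87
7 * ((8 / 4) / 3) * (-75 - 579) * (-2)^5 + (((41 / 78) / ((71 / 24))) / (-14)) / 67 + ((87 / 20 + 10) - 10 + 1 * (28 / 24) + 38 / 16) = 5073707050309 / 51946440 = 97671.89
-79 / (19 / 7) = -553 / 19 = -29.11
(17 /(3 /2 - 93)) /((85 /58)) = -116 /915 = -0.13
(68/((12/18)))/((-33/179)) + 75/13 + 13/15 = -1172536/2145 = -546.64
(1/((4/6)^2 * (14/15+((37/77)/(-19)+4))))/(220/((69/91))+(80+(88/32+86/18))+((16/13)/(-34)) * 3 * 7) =9035261235/7428602304583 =0.00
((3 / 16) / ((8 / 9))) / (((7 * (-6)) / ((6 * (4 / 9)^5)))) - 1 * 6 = -91862 / 15309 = -6.00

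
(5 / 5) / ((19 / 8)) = 8 / 19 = 0.42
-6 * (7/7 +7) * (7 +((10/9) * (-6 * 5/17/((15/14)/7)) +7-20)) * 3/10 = 270.87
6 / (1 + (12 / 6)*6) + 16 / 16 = 19 / 13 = 1.46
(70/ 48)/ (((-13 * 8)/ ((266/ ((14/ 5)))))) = -3325/ 2496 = -1.33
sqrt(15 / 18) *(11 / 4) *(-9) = -33 *sqrt(30) / 8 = -22.59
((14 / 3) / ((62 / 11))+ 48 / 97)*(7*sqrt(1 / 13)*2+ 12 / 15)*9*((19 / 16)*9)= 6121629 / 60140+ 42851403*sqrt(13) / 312728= 595.84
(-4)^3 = -64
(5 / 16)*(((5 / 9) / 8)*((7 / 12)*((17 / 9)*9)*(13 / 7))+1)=9845 / 13824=0.71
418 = 418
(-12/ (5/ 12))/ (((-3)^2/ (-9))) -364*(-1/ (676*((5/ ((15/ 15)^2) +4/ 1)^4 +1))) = 12284099/ 426530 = 28.80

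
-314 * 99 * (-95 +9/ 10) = 14625963/ 5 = 2925192.60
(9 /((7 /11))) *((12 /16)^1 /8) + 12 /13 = 6549 /2912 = 2.25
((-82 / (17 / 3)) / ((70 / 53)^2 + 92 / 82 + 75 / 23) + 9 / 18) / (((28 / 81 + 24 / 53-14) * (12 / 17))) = 490039918335 / 2452895605808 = 0.20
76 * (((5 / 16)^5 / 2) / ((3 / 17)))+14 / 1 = 23029471 / 1572864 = 14.64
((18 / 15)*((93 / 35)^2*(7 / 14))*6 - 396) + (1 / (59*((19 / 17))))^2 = -2852344591213 / 7696926125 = -370.58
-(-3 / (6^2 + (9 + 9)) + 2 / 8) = -0.19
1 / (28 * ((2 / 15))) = 15 / 56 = 0.27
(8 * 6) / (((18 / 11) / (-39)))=-1144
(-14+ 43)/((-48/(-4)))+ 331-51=3389/12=282.42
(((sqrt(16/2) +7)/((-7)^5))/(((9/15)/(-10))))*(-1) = -50/7203 - 100*sqrt(2)/50421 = -0.01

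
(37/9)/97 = 37/873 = 0.04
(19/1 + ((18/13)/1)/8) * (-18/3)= -2991/26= -115.04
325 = 325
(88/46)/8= 11/46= 0.24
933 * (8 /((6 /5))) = 6220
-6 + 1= -5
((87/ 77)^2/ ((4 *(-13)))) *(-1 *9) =68121/ 308308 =0.22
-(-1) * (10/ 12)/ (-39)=-5/ 234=-0.02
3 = 3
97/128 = 0.76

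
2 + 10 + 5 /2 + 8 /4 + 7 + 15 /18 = 73 /3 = 24.33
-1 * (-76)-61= 15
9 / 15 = 3 / 5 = 0.60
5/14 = 0.36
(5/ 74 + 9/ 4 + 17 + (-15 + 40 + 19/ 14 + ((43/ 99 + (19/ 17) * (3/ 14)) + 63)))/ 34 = 190658819/ 59281992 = 3.22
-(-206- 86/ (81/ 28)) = 19094/ 81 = 235.73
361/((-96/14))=-2527/48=-52.65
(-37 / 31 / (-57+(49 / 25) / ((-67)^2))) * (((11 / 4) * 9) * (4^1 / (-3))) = -137026725 / 198300056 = -0.69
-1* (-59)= 59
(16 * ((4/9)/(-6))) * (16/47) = -0.40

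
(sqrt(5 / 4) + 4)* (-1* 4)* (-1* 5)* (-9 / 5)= -184.25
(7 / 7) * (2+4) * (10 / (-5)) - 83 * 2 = -178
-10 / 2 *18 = -90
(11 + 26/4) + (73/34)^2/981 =19850959/1134036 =17.50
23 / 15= 1.53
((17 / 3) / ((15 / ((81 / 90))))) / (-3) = -17 / 150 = -0.11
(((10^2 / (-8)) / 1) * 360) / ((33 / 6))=-9000 / 11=-818.18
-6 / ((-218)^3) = 3 / 5180116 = 0.00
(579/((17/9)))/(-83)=-5211/1411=-3.69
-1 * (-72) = 72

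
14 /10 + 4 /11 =1.76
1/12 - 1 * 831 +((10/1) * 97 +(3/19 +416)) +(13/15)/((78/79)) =1901927/3420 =556.12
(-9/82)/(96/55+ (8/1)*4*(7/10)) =-495/108896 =-0.00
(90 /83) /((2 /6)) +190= 193.25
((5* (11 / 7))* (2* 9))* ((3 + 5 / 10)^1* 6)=2970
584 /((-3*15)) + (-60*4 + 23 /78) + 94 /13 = -287179 /1170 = -245.45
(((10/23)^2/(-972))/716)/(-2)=25/184079304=0.00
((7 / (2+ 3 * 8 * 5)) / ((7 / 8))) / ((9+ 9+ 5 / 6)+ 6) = 24 / 9089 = 0.00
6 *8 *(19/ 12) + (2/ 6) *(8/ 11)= 76.24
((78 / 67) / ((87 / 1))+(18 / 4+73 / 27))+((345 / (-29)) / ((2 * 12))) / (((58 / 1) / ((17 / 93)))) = 5444826487 / 754599024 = 7.22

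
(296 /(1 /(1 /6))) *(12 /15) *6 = 1184 /5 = 236.80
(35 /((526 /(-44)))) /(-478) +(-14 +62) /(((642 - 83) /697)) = 2103159007 /35137063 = 59.86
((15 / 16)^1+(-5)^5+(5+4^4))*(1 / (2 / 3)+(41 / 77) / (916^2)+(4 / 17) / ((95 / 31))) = -396663955383653 / 87865944320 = -4514.42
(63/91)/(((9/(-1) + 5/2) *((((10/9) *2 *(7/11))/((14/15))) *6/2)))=-99/4225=-0.02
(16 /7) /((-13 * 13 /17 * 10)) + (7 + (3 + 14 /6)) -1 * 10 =2.31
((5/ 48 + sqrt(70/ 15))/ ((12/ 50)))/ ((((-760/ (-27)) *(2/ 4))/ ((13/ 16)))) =975/ 38912 + 195 *sqrt(42)/ 2432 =0.54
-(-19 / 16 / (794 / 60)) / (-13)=-285 / 41288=-0.01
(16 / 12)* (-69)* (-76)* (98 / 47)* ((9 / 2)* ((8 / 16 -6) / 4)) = -4239774 / 47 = -90207.96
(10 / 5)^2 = 4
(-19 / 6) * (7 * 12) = -266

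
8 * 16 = 128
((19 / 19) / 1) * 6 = 6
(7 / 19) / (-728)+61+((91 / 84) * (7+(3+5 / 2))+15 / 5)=57458 / 741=77.54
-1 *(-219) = 219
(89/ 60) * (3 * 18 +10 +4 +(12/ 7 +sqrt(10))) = 89 * sqrt(10)/ 60 +10858/ 105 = 108.10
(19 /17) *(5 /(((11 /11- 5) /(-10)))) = 475 /34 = 13.97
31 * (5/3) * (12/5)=124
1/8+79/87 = 719/696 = 1.03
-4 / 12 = -1 / 3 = -0.33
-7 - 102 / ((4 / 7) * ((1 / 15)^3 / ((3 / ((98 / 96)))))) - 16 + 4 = -12393133 / 7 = -1770447.57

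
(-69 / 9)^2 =529 / 9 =58.78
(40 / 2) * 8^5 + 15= 655375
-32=-32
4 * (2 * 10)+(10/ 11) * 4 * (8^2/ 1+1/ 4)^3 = 84880005/ 88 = 964545.51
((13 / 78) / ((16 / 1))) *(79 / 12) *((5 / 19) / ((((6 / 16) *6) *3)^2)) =395 / 997272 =0.00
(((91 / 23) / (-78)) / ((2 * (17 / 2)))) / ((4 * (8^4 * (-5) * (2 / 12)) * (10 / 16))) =7 / 20019200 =0.00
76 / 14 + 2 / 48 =919 / 168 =5.47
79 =79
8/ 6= 4/ 3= 1.33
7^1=7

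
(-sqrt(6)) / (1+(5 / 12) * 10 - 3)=-6 * sqrt(6) / 13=-1.13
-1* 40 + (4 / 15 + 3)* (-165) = -579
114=114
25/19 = 1.32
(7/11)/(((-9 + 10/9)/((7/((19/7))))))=-3087/14839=-0.21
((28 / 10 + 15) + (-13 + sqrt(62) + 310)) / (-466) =-787 / 1165-sqrt(62) / 466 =-0.69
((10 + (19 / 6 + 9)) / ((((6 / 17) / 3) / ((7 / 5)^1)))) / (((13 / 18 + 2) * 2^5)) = 969 / 320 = 3.03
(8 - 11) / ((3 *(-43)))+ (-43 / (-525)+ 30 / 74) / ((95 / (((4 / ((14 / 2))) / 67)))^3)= 1718107649707572307 / 73878628936305440625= 0.02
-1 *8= -8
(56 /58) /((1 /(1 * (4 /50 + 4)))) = 2856 /725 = 3.94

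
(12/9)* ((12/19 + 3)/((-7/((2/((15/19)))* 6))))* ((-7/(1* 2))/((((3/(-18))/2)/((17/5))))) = -37536/25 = -1501.44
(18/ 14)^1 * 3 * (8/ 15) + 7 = 317/ 35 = 9.06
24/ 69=8/ 23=0.35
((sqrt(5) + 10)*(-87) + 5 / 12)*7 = -73045 / 12 - 609*sqrt(5) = -7448.85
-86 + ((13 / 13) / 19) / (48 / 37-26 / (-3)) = -1807093 / 21014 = -85.99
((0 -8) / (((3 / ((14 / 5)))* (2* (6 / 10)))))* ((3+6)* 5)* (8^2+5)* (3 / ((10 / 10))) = -57960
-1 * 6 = -6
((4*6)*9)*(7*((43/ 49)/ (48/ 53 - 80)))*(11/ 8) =-676863/ 29344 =-23.07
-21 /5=-4.20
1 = 1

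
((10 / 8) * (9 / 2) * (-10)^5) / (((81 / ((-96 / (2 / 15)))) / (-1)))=-5000000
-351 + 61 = -290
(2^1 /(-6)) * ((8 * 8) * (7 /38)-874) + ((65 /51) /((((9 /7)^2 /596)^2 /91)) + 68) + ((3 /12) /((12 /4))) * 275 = 383410426183649 /25430436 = 15076832.59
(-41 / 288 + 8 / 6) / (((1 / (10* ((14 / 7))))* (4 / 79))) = 135485 / 288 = 470.43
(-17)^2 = 289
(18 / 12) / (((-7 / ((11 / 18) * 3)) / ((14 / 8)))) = -11 / 16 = -0.69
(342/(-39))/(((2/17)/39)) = -2907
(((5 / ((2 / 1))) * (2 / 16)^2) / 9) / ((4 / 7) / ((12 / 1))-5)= -35 / 39936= -0.00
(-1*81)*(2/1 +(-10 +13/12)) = 2241/4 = 560.25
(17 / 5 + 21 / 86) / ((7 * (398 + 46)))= 1567 / 1336440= 0.00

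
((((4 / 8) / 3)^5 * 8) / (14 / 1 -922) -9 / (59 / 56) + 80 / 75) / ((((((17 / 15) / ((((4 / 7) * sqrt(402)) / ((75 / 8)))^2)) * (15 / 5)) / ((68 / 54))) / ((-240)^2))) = -8546359442735104 / 35880851475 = -238187.20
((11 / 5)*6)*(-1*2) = -132 / 5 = -26.40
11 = 11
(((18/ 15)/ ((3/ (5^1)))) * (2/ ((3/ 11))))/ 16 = 11/ 12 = 0.92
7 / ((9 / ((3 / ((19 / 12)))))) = 28 / 19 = 1.47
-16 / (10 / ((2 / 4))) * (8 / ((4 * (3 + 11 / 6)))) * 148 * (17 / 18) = -20128 / 435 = -46.27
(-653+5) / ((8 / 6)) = -486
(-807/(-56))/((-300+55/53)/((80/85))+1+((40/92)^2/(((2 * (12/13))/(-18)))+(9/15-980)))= -75419530/6792605141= -0.01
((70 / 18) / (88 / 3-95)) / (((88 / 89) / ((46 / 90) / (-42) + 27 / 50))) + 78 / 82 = 132360757 / 143932140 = 0.92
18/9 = 2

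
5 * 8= 40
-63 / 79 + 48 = 47.20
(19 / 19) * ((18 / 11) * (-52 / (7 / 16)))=-14976 / 77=-194.49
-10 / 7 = -1.43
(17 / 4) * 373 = 6341 / 4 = 1585.25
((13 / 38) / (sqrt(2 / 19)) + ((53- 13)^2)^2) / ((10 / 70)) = 91* sqrt(38) / 76 + 17920000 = 17920007.38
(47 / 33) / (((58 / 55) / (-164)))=-19270 / 87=-221.49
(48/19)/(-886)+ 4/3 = 33596/25251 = 1.33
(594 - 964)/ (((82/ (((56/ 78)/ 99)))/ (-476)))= 2465680/ 158301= 15.58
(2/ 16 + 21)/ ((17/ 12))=507/ 34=14.91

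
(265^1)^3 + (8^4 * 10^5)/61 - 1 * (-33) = 25324412.10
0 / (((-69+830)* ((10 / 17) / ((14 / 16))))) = 0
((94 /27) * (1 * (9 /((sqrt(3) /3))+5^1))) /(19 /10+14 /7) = 4700 /1053+940 * sqrt(3) /117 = 18.38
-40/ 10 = -4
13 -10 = 3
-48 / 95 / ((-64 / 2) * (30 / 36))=9 / 475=0.02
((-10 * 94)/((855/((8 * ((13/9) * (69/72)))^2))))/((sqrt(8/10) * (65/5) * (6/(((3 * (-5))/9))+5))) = -3232190 * sqrt(5)/872613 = -8.28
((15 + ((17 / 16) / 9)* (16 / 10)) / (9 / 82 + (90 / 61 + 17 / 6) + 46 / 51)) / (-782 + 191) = -0.00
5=5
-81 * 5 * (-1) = 405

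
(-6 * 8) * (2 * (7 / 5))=-672 / 5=-134.40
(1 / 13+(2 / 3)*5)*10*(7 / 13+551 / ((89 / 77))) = 16275.32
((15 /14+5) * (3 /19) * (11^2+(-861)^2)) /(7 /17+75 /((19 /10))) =123621195 /6937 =17820.56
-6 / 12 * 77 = -77 / 2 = -38.50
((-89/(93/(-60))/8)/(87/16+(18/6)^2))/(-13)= -3560/93093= -0.04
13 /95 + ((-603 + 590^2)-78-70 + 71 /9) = 296990257 /855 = 347357.03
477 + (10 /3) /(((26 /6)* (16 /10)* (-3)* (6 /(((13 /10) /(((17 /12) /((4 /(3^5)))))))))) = 5911456 /12393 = 477.00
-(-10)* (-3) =-30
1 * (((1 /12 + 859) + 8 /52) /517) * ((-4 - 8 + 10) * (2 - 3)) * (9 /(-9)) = -134041 /40326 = -3.32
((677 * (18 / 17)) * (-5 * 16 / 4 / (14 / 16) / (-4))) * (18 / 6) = 1462320 / 119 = 12288.40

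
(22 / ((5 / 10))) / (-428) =-11 / 107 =-0.10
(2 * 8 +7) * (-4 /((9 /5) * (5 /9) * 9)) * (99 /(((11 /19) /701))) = -1225348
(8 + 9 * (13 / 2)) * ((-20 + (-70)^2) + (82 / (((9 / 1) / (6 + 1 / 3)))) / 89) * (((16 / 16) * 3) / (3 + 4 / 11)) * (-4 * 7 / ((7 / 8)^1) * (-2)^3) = 2196269270272 / 29637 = 74105654.09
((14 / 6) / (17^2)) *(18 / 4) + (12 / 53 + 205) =6288019 / 30634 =205.26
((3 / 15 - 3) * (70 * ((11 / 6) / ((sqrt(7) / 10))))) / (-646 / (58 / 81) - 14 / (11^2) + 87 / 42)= 15130808 * sqrt(7) / 26534427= 1.51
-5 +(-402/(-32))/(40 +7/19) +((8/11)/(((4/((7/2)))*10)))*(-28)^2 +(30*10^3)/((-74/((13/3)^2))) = -566954632957/74920560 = -7567.41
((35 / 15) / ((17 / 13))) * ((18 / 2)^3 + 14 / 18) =597688 / 459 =1302.15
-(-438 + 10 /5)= 436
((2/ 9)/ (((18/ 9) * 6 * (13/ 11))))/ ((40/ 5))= 11/ 5616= 0.00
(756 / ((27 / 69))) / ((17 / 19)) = 2159.29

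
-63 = -63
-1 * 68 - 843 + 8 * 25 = -711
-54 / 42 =-9 / 7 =-1.29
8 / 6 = 4 / 3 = 1.33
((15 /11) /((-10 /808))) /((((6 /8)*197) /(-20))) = 32320 /2167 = 14.91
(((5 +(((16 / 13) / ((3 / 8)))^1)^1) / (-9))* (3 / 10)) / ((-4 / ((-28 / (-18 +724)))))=-2261 / 826020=-0.00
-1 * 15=-15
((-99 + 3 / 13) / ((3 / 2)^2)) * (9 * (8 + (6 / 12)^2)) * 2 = -84744 / 13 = -6518.77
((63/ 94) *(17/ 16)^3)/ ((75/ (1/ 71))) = 103173/ 683417600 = 0.00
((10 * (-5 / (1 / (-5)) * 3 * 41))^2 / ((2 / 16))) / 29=7564500000 / 29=260844827.59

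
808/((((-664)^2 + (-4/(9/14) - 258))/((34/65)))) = 123624/128884795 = 0.00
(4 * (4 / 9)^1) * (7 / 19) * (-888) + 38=-30986 / 57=-543.61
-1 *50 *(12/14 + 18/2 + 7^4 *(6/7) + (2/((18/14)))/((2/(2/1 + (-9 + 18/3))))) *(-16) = 104180800/63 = 1653663.49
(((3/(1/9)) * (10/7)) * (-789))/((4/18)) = -136947.86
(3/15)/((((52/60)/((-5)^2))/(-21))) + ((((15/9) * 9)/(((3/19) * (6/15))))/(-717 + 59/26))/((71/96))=-2085750375/17152109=-121.60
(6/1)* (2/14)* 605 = 3630/7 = 518.57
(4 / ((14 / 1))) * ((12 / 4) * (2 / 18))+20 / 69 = 62 / 161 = 0.39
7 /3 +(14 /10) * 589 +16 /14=86948 /105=828.08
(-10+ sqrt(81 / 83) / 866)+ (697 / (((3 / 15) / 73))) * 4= 9 * sqrt(83) / 71878+ 1017610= 1017610.00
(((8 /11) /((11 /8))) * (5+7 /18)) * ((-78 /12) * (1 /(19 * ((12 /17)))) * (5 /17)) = -25220 /62073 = -0.41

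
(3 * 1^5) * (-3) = -9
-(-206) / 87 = 206 / 87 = 2.37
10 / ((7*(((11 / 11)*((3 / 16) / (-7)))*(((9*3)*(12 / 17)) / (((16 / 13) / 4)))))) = -2720 / 3159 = -0.86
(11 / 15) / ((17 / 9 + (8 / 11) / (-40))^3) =88944075 / 794022776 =0.11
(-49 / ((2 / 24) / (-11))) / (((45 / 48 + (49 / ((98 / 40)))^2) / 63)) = 6519744 / 6415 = 1016.33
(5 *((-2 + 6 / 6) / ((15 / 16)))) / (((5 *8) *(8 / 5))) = -1 / 12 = -0.08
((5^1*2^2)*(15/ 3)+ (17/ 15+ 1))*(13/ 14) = 9958/ 105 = 94.84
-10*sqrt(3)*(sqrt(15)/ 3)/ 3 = -10*sqrt(5)/ 3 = -7.45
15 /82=0.18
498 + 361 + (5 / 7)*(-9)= 5968 / 7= 852.57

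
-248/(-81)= 248/81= 3.06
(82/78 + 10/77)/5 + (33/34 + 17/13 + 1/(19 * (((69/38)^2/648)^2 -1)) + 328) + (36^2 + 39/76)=48737004770332122571/29955594704255220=1626.98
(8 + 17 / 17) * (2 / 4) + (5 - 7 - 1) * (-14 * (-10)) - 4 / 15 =-12473 / 30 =-415.77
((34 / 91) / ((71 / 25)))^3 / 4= 153531250 / 269711350181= 0.00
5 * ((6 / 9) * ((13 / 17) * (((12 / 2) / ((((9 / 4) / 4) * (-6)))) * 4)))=-8320 / 459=-18.13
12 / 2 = 6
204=204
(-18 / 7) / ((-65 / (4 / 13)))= 72 / 5915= 0.01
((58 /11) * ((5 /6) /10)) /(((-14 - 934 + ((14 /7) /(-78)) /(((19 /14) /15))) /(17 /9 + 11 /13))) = -44080 /34782561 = -0.00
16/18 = 8/9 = 0.89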